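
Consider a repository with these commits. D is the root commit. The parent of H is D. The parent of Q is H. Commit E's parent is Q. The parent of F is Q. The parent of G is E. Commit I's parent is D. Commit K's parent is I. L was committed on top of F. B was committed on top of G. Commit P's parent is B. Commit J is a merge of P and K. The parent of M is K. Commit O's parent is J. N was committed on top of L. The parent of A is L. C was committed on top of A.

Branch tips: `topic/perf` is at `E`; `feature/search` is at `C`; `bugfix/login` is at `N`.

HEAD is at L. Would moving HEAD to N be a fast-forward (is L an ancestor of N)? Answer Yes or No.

Yes

A fast-forward from L to N is possible iff L is an ancestor of N.
Ancestors of N: {D, F, H, L, N, Q}.
L is among them, so fast-forward is possible.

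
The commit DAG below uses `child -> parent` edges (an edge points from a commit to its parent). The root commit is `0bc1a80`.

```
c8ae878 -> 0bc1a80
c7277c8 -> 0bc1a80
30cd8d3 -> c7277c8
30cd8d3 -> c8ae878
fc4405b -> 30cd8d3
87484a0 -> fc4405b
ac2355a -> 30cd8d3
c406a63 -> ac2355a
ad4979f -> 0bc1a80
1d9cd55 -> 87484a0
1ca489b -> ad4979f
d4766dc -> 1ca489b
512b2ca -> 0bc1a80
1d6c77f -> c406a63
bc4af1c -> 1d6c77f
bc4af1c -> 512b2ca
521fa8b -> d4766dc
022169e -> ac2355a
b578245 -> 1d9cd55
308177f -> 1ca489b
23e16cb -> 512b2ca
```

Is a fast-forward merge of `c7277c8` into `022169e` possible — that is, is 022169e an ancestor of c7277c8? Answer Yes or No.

No

A fast-forward from 022169e to c7277c8 is possible iff 022169e is an ancestor of c7277c8.
Ancestors of c7277c8: {0bc1a80, c7277c8}.
022169e is not among them, so fast-forward is not possible.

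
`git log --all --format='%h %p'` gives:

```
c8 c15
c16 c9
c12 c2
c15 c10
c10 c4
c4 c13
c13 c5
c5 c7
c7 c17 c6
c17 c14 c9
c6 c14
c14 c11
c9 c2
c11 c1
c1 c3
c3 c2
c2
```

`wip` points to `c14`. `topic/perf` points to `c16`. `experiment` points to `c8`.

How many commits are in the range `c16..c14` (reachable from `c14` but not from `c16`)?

4

Reachable from c14: {c1, c11, c14, c2, c3}.
Reachable from c16: {c16, c2, c9}.
In c14's history but not c16's: {c1, c11, c14, c3} — 4 commits.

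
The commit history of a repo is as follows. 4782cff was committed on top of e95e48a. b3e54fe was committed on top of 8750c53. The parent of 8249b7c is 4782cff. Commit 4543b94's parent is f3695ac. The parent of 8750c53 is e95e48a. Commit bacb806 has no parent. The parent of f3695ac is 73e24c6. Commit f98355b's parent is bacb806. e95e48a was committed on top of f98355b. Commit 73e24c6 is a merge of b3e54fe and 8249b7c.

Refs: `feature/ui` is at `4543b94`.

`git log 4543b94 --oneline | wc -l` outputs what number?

10

Walking parent pointers from 4543b94: reachable set = {4543b94, 4782cff, 73e24c6, 8249b7c, 8750c53, b3e54fe, bacb806, e95e48a, f3695ac, f98355b}.
That is 10 commits.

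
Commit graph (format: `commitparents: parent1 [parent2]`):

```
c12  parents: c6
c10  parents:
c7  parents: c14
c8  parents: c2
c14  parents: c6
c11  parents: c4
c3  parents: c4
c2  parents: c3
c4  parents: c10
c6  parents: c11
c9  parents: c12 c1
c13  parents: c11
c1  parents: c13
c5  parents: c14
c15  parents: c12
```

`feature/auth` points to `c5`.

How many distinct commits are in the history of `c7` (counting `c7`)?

6

Walking parent pointers from c7: reachable set = {c10, c11, c14, c4, c6, c7}.
That is 6 commits.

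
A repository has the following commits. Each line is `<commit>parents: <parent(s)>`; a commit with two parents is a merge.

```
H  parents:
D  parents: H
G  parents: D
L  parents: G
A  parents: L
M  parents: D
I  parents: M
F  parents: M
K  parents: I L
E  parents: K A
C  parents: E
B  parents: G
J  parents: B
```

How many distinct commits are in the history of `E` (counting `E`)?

Walking parent pointers from E: reachable set = {A, D, E, G, H, I, K, L, M}.
That is 9 commits.

9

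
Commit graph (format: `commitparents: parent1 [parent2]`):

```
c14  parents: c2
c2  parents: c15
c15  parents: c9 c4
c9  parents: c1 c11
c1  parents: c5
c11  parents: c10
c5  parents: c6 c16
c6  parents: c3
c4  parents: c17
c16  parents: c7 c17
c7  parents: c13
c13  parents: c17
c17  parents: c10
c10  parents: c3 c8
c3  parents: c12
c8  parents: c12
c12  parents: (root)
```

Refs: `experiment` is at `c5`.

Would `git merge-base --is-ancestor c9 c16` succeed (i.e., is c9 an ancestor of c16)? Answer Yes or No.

Ancestors of c16: {c10, c12, c13, c16, c17, c3, c7, c8}.
c9 is not in that set, so it is not an ancestor of c16.

No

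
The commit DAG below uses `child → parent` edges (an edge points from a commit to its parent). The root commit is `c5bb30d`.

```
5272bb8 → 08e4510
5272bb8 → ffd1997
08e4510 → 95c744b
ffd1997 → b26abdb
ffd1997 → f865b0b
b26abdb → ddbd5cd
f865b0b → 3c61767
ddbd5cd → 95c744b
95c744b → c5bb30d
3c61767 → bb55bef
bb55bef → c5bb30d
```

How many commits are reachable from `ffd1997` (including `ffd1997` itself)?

8

Walking parent pointers from ffd1997: reachable set = {3c61767, 95c744b, b26abdb, bb55bef, c5bb30d, ddbd5cd, f865b0b, ffd1997}.
That is 8 commits.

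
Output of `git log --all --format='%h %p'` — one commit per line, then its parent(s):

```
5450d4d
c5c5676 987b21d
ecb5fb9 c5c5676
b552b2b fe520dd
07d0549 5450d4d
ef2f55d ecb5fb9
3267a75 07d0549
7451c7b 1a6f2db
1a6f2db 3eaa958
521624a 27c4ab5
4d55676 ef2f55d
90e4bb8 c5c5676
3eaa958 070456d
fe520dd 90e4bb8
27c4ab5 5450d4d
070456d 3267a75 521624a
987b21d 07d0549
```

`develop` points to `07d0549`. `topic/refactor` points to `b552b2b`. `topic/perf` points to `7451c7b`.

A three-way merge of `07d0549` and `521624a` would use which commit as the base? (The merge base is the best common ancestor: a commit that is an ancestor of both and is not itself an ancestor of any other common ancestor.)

5450d4d

Ancestors of 07d0549: {07d0549, 5450d4d}.
Ancestors of 521624a: {27c4ab5, 521624a, 5450d4d}.
Common ancestors: {5450d4d}.
The only common ancestor is 5450d4d, so it is the merge base.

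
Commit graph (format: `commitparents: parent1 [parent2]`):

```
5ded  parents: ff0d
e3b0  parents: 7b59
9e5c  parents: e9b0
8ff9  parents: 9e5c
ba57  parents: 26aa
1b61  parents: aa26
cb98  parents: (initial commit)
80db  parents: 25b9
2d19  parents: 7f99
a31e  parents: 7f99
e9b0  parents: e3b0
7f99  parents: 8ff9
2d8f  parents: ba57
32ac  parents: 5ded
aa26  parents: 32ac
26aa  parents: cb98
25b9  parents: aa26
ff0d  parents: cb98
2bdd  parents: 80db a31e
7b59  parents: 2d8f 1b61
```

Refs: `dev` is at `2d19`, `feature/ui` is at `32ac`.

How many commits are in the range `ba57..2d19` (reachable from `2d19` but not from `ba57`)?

Reachable from 2d19: {1b61, 26aa, 2d19, 2d8f, 32ac, 5ded, 7b59, 7f99, 8ff9, 9e5c, aa26, ba57, cb98, e3b0, e9b0, ff0d}.
Reachable from ba57: {26aa, ba57, cb98}.
In 2d19's history but not ba57's: {1b61, 2d19, 2d8f, 32ac, 5ded, 7b59, 7f99, 8ff9, 9e5c, aa26, e3b0, e9b0, ff0d} — 13 commits.

13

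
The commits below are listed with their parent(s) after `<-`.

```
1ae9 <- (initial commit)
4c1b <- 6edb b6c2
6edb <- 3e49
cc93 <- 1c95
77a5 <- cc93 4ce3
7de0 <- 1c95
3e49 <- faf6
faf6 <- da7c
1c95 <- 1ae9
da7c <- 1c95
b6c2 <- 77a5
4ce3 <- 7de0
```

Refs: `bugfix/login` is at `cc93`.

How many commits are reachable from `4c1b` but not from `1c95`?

10

Reachable from 4c1b: {1ae9, 1c95, 3e49, 4c1b, 4ce3, 6edb, 77a5, 7de0, b6c2, cc93, da7c, faf6}.
Reachable from 1c95: {1ae9, 1c95}.
In 4c1b's history but not 1c95's: {3e49, 4c1b, 4ce3, 6edb, 77a5, 7de0, b6c2, cc93, da7c, faf6} — 10 commits.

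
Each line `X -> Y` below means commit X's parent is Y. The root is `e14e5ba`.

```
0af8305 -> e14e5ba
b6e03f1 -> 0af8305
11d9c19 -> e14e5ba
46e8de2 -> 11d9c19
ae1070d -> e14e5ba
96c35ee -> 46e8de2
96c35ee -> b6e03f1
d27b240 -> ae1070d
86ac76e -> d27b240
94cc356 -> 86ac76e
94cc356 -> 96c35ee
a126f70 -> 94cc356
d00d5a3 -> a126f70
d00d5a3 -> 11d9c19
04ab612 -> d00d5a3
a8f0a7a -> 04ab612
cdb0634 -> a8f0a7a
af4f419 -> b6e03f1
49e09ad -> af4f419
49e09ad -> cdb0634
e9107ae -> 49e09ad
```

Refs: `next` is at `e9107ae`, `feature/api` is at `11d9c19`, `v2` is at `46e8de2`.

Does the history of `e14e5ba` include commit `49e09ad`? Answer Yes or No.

No

Ancestors of e14e5ba: {e14e5ba}.
49e09ad is not in that set, so it is not an ancestor of e14e5ba.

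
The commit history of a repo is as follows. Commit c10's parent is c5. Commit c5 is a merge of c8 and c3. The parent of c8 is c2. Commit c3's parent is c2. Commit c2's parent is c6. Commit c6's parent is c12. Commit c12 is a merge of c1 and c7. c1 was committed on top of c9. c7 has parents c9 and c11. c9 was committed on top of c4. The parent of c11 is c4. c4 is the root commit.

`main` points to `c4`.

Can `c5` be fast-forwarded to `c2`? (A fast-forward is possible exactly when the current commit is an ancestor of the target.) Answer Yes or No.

A fast-forward from c5 to c2 is possible iff c5 is an ancestor of c2.
Ancestors of c2: {c1, c11, c12, c2, c4, c6, c7, c9}.
c5 is not among them, so fast-forward is not possible.

No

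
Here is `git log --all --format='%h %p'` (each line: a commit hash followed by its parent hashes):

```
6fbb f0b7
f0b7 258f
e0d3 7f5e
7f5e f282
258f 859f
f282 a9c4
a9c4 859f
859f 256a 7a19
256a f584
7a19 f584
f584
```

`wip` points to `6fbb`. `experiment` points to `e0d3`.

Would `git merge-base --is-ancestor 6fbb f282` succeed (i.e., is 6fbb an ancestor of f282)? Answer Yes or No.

No

Ancestors of f282: {256a, 7a19, 859f, a9c4, f282, f584}.
6fbb is not in that set, so it is not an ancestor of f282.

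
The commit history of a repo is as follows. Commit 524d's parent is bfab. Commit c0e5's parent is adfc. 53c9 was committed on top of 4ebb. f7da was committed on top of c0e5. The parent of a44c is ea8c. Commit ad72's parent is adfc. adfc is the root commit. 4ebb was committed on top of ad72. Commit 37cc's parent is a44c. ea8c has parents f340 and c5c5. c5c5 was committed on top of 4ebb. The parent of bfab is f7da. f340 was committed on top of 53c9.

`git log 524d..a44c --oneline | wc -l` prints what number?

Reachable from a44c: {4ebb, 53c9, a44c, ad72, adfc, c5c5, ea8c, f340}.
Reachable from 524d: {524d, adfc, bfab, c0e5, f7da}.
In a44c's history but not 524d's: {4ebb, 53c9, a44c, ad72, c5c5, ea8c, f340} — 7 commits.

7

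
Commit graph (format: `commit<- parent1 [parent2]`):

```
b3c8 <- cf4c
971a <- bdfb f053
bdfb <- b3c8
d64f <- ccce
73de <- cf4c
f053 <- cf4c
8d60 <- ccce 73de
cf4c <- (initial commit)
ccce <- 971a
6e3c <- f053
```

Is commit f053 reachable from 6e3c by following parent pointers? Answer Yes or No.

Ancestors of 6e3c (commits reachable by following parents): {6e3c, cf4c, f053}.
f053 is in that set, so it is an ancestor of 6e3c.

Yes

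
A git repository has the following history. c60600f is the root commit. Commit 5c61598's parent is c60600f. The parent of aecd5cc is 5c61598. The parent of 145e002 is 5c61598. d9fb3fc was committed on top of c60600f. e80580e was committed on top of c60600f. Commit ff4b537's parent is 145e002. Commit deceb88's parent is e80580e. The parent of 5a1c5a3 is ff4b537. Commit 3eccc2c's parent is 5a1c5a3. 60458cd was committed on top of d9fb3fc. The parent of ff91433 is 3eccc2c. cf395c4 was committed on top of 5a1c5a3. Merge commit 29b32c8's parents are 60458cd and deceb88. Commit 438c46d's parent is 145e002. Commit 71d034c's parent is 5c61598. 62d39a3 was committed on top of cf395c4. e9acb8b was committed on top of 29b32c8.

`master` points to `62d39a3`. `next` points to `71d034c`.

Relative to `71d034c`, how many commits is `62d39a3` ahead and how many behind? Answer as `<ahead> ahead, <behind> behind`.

5 ahead, 1 behind

Reachable from 62d39a3: {145e002, 5a1c5a3, 5c61598, 62d39a3, c60600f, cf395c4, ff4b537}.
Reachable from 71d034c: {5c61598, 71d034c, c60600f}.
Only in 62d39a3's history (ahead): {145e002, 5a1c5a3, 62d39a3, cf395c4, ff4b537} — 5.
Only in 71d034c's history (behind): {71d034c} — 1.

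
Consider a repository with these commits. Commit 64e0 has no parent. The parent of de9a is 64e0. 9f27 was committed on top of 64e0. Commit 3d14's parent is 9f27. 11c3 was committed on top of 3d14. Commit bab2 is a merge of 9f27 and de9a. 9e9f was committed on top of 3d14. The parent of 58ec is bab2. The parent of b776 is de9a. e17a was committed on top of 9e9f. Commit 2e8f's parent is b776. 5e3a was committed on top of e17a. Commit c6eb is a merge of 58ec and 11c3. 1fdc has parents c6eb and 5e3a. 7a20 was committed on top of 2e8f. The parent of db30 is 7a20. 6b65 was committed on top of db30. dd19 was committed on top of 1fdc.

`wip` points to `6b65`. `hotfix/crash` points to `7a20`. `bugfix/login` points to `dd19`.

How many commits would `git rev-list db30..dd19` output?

11

Reachable from dd19: {11c3, 1fdc, 3d14, 58ec, 5e3a, 64e0, 9e9f, 9f27, bab2, c6eb, dd19, de9a, e17a}.
Reachable from db30: {2e8f, 64e0, 7a20, b776, db30, de9a}.
In dd19's history but not db30's: {11c3, 1fdc, 3d14, 58ec, 5e3a, 9e9f, 9f27, bab2, c6eb, dd19, e17a} — 11 commits.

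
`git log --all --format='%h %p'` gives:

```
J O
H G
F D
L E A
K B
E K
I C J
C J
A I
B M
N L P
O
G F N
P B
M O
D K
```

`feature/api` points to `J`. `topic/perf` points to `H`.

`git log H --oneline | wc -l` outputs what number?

Walking parent pointers from H: reachable set = {A, B, C, D, E, F, G, H, I, J, K, L, M, N, O, P}.
That is 16 commits.

16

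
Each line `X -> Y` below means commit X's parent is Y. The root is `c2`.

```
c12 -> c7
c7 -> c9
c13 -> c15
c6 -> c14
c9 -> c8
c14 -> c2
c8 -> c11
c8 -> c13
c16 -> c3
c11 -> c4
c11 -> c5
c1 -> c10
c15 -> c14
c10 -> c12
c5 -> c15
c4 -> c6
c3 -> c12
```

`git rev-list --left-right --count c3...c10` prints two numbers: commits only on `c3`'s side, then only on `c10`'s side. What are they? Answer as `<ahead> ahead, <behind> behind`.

Reachable from c3: {c11, c12, c13, c14, c15, c2, c3, c4, c5, c6, c7, c8, c9}.
Reachable from c10: {c10, c11, c12, c13, c14, c15, c2, c4, c5, c6, c7, c8, c9}.
Only in c3's history (ahead): {c3} — 1.
Only in c10's history (behind): {c10} — 1.

1 ahead, 1 behind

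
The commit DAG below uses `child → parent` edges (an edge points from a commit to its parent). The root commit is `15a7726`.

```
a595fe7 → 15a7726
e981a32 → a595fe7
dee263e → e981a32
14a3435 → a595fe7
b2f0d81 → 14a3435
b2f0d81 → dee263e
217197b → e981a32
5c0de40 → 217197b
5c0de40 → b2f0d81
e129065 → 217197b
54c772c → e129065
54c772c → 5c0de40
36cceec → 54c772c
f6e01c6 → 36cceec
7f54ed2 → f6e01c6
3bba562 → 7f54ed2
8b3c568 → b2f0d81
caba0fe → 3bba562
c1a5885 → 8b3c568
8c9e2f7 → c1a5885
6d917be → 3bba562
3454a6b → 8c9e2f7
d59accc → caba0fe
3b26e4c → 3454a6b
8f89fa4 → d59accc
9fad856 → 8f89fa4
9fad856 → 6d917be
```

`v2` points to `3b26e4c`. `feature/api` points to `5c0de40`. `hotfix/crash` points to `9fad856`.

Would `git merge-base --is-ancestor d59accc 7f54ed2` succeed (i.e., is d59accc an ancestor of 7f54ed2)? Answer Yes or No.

Ancestors of 7f54ed2: {14a3435, 15a7726, 217197b, 36cceec, 54c772c, 5c0de40, 7f54ed2, a595fe7, b2f0d81, dee263e, e129065, e981a32, f6e01c6}.
d59accc is not in that set, so it is not an ancestor of 7f54ed2.

No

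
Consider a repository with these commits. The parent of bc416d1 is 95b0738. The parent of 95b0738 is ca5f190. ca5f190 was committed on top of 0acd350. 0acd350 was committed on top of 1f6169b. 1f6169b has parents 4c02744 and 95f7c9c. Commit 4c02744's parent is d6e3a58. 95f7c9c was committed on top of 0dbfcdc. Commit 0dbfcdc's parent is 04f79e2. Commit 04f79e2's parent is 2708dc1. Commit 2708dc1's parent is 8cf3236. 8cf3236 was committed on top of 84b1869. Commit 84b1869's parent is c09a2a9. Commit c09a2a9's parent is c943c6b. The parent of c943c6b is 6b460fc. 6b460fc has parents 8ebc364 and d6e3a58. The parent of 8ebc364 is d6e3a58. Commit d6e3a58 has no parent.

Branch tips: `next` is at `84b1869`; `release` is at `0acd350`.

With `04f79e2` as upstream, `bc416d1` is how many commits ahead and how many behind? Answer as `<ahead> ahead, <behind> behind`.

8 ahead, 0 behind

Reachable from bc416d1: {04f79e2, 0acd350, 0dbfcdc, 1f6169b, 2708dc1, 4c02744, 6b460fc, 84b1869, 8cf3236, 8ebc364, 95b0738, 95f7c9c, bc416d1, c09a2a9, c943c6b, ca5f190, d6e3a58}.
Reachable from 04f79e2: {04f79e2, 2708dc1, 6b460fc, 84b1869, 8cf3236, 8ebc364, c09a2a9, c943c6b, d6e3a58}.
Only in bc416d1's history (ahead): {0acd350, 0dbfcdc, 1f6169b, 4c02744, 95b0738, 95f7c9c, bc416d1, ca5f190} — 8.
Only in 04f79e2's history (behind): {} — 0.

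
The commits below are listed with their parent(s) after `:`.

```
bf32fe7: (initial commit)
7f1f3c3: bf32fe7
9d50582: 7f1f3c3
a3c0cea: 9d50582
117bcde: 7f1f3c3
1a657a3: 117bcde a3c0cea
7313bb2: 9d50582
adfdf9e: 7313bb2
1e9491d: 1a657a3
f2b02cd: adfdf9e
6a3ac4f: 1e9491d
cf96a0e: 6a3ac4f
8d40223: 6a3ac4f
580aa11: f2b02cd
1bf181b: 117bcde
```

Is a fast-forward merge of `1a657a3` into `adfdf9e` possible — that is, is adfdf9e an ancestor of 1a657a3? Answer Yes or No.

A fast-forward from adfdf9e to 1a657a3 is possible iff adfdf9e is an ancestor of 1a657a3.
Ancestors of 1a657a3: {117bcde, 1a657a3, 7f1f3c3, 9d50582, a3c0cea, bf32fe7}.
adfdf9e is not among them, so fast-forward is not possible.

No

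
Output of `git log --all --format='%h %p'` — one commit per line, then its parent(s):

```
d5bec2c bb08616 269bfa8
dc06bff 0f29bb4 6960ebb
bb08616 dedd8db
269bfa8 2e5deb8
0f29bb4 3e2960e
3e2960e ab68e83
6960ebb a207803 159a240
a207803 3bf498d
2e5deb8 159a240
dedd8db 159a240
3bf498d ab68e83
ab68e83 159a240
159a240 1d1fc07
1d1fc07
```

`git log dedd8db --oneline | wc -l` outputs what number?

3

Walking parent pointers from dedd8db: reachable set = {159a240, 1d1fc07, dedd8db}.
That is 3 commits.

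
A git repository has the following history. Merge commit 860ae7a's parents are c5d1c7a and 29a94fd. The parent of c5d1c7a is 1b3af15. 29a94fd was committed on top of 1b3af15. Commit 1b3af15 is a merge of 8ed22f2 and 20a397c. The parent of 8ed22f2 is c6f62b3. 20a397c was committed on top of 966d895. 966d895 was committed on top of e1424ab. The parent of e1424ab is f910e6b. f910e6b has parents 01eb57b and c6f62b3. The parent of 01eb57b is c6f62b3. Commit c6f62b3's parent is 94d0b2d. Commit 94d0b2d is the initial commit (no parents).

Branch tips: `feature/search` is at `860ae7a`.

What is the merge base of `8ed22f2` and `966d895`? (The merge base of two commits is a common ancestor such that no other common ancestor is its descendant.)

Ancestors of 8ed22f2: {8ed22f2, 94d0b2d, c6f62b3}.
Ancestors of 966d895: {01eb57b, 94d0b2d, 966d895, c6f62b3, e1424ab, f910e6b}.
Common ancestors: {94d0b2d, c6f62b3}.
Among these, c6f62b3 is not an ancestor of any other common ancestor — it is the merge base.

c6f62b3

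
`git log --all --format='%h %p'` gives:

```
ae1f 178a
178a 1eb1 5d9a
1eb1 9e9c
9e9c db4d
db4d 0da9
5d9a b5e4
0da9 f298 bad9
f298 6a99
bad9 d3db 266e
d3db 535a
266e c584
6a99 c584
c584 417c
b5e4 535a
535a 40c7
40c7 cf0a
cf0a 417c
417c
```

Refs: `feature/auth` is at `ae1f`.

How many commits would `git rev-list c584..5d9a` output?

5

Reachable from 5d9a: {40c7, 417c, 535a, 5d9a, b5e4, cf0a}.
Reachable from c584: {417c, c584}.
In 5d9a's history but not c584's: {40c7, 535a, 5d9a, b5e4, cf0a} — 5 commits.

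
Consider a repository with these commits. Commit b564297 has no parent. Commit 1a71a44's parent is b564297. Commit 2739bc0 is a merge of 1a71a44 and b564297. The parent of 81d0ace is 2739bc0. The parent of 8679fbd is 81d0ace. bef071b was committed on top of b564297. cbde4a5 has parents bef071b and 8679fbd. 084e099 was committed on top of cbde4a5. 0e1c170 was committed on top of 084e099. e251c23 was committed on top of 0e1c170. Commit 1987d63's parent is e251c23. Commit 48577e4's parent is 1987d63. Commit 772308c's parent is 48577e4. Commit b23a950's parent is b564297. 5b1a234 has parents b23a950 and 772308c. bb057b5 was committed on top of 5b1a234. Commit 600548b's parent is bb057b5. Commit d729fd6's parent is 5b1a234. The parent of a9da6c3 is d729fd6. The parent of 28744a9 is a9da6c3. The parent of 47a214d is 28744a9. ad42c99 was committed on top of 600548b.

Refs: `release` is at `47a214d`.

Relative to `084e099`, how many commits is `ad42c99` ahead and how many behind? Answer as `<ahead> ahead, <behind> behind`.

Reachable from ad42c99: {084e099, 0e1c170, 1987d63, 1a71a44, 2739bc0, 48577e4, 5b1a234, 600548b, 772308c, 81d0ace, 8679fbd, ad42c99, b23a950, b564297, bb057b5, bef071b, cbde4a5, e251c23}.
Reachable from 084e099: {084e099, 1a71a44, 2739bc0, 81d0ace, 8679fbd, b564297, bef071b, cbde4a5}.
Only in ad42c99's history (ahead): {0e1c170, 1987d63, 48577e4, 5b1a234, 600548b, 772308c, ad42c99, b23a950, bb057b5, e251c23} — 10.
Only in 084e099's history (behind): {} — 0.

10 ahead, 0 behind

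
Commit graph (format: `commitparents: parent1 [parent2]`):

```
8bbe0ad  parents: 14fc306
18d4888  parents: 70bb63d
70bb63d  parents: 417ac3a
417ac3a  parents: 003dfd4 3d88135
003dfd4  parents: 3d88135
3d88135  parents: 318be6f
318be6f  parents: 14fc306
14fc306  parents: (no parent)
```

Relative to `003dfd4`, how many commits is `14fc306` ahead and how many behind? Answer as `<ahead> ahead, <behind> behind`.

Reachable from 14fc306: {14fc306}.
Reachable from 003dfd4: {003dfd4, 14fc306, 318be6f, 3d88135}.
Only in 14fc306's history (ahead): {} — 0.
Only in 003dfd4's history (behind): {003dfd4, 318be6f, 3d88135} — 3.

0 ahead, 3 behind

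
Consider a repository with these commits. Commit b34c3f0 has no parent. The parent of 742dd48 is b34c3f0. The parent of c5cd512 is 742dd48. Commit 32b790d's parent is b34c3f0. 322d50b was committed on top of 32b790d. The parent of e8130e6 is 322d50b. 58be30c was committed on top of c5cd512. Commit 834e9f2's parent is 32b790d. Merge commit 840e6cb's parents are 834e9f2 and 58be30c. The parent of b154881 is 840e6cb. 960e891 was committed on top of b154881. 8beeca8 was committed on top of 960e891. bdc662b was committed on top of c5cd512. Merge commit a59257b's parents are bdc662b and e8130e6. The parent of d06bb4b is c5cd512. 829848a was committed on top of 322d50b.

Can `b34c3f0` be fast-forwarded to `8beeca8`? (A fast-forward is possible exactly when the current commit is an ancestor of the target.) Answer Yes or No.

Yes

A fast-forward from b34c3f0 to 8beeca8 is possible iff b34c3f0 is an ancestor of 8beeca8.
Ancestors of 8beeca8: {32b790d, 58be30c, 742dd48, 834e9f2, 840e6cb, 8beeca8, 960e891, b154881, b34c3f0, c5cd512}.
b34c3f0 is among them, so fast-forward is possible.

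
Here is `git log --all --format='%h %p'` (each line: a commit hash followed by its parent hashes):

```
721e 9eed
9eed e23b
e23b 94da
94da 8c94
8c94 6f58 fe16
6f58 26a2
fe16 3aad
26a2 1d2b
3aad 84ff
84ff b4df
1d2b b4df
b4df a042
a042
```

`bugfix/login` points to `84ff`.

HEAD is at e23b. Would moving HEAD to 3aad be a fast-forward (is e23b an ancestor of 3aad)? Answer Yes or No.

No

A fast-forward from e23b to 3aad is possible iff e23b is an ancestor of 3aad.
Ancestors of 3aad: {3aad, 84ff, a042, b4df}.
e23b is not among them, so fast-forward is not possible.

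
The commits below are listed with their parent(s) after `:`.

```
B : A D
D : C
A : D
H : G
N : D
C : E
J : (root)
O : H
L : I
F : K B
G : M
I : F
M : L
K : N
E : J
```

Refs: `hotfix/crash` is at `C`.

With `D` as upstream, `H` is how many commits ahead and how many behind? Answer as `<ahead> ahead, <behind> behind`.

Reachable from H: {A, B, C, D, E, F, G, H, I, J, K, L, M, N}.
Reachable from D: {C, D, E, J}.
Only in H's history (ahead): {A, B, F, G, H, I, K, L, M, N} — 10.
Only in D's history (behind): {} — 0.

10 ahead, 0 behind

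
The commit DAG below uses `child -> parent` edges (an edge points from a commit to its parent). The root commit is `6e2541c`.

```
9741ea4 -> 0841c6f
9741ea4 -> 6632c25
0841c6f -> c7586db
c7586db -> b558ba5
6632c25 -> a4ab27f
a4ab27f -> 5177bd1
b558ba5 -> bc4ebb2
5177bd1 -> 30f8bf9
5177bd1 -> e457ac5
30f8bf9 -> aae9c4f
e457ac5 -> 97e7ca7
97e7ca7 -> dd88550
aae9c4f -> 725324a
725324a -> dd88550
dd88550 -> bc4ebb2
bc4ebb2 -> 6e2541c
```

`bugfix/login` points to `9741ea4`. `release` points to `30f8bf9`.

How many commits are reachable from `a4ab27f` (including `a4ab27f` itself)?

10

Walking parent pointers from a4ab27f: reachable set = {30f8bf9, 5177bd1, 6e2541c, 725324a, 97e7ca7, a4ab27f, aae9c4f, bc4ebb2, dd88550, e457ac5}.
That is 10 commits.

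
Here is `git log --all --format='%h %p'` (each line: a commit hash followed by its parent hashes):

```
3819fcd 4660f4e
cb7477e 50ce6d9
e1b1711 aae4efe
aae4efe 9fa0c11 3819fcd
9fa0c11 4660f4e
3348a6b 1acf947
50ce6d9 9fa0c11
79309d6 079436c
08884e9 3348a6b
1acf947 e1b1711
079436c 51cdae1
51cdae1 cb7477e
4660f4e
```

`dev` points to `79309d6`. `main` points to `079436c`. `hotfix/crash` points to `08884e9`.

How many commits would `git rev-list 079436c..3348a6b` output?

Reachable from 3348a6b: {1acf947, 3348a6b, 3819fcd, 4660f4e, 9fa0c11, aae4efe, e1b1711}.
Reachable from 079436c: {079436c, 4660f4e, 50ce6d9, 51cdae1, 9fa0c11, cb7477e}.
In 3348a6b's history but not 079436c's: {1acf947, 3348a6b, 3819fcd, aae4efe, e1b1711} — 5 commits.

5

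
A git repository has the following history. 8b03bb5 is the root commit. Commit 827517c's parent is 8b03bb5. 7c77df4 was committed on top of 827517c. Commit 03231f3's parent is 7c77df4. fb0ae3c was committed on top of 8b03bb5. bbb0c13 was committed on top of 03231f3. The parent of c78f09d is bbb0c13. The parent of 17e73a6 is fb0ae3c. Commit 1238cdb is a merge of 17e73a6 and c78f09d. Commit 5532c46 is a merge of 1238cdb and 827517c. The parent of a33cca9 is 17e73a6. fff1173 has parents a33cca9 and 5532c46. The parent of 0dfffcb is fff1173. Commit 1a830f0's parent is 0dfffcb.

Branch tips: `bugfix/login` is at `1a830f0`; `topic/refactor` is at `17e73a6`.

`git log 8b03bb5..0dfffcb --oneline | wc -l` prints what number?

Reachable from 0dfffcb: {03231f3, 0dfffcb, 1238cdb, 17e73a6, 5532c46, 7c77df4, 827517c, 8b03bb5, a33cca9, bbb0c13, c78f09d, fb0ae3c, fff1173}.
Reachable from 8b03bb5: {8b03bb5}.
In 0dfffcb's history but not 8b03bb5's: {03231f3, 0dfffcb, 1238cdb, 17e73a6, 5532c46, 7c77df4, 827517c, a33cca9, bbb0c13, c78f09d, fb0ae3c, fff1173} — 12 commits.

12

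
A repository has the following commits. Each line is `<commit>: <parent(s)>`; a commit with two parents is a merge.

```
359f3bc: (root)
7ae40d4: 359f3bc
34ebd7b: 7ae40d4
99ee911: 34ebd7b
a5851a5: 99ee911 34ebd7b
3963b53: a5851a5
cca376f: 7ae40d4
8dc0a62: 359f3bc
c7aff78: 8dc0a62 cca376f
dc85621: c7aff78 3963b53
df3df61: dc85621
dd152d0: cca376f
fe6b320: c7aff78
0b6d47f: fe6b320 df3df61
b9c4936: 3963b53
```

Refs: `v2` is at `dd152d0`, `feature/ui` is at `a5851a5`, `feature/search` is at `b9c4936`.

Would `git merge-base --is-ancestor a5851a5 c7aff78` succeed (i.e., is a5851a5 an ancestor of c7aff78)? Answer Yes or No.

Ancestors of c7aff78: {359f3bc, 7ae40d4, 8dc0a62, c7aff78, cca376f}.
a5851a5 is not in that set, so it is not an ancestor of c7aff78.

No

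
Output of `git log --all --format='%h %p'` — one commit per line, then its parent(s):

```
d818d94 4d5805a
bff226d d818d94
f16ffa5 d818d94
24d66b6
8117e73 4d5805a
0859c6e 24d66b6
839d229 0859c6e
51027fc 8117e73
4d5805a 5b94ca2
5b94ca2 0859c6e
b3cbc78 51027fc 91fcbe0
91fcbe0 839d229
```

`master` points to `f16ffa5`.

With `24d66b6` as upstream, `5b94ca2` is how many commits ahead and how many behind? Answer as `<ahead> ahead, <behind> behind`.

Reachable from 5b94ca2: {0859c6e, 24d66b6, 5b94ca2}.
Reachable from 24d66b6: {24d66b6}.
Only in 5b94ca2's history (ahead): {0859c6e, 5b94ca2} — 2.
Only in 24d66b6's history (behind): {} — 0.

2 ahead, 0 behind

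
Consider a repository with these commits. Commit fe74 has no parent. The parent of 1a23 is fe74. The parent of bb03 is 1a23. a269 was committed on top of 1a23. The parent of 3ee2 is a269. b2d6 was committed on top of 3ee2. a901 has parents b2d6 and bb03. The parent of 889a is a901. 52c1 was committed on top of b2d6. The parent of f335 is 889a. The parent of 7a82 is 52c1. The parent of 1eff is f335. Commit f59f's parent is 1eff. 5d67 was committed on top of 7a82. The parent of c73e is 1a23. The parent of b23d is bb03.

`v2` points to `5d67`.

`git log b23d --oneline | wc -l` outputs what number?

4

Walking parent pointers from b23d: reachable set = {1a23, b23d, bb03, fe74}.
That is 4 commits.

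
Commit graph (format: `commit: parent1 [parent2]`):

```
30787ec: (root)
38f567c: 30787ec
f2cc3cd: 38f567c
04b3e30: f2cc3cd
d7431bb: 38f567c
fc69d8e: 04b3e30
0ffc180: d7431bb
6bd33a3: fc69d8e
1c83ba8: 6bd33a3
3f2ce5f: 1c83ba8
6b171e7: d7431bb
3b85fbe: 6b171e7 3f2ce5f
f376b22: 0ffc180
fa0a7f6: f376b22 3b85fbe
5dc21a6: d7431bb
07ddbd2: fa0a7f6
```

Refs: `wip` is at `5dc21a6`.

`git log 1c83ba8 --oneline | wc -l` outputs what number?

7

Walking parent pointers from 1c83ba8: reachable set = {04b3e30, 1c83ba8, 30787ec, 38f567c, 6bd33a3, f2cc3cd, fc69d8e}.
That is 7 commits.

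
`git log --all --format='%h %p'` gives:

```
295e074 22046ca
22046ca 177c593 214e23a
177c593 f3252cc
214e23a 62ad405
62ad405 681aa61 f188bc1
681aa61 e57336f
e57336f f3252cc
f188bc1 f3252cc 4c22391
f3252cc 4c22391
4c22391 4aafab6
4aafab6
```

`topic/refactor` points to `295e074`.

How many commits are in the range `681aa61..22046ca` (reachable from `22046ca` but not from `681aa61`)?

5

Reachable from 22046ca: {177c593, 214e23a, 22046ca, 4aafab6, 4c22391, 62ad405, 681aa61, e57336f, f188bc1, f3252cc}.
Reachable from 681aa61: {4aafab6, 4c22391, 681aa61, e57336f, f3252cc}.
In 22046ca's history but not 681aa61's: {177c593, 214e23a, 22046ca, 62ad405, f188bc1} — 5 commits.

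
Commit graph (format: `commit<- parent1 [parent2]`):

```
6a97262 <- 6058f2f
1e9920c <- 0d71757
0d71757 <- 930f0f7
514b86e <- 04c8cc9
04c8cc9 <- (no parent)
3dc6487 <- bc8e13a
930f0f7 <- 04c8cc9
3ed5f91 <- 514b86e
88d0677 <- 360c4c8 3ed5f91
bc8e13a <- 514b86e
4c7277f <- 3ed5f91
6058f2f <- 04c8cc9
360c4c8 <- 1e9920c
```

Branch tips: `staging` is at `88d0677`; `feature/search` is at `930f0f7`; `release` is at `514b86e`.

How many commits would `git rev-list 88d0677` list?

Walking parent pointers from 88d0677: reachable set = {04c8cc9, 0d71757, 1e9920c, 360c4c8, 3ed5f91, 514b86e, 88d0677, 930f0f7}.
That is 8 commits.

8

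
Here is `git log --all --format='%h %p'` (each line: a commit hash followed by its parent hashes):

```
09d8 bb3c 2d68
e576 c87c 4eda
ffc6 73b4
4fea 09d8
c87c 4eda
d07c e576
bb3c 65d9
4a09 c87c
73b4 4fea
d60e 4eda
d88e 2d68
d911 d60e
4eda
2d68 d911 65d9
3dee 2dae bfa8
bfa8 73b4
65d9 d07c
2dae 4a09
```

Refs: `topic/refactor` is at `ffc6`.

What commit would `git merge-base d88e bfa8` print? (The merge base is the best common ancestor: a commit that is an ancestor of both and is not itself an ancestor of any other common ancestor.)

Ancestors of d88e: {2d68, 4eda, 65d9, c87c, d07c, d60e, d88e, d911, e576}.
Ancestors of bfa8: {09d8, 2d68, 4eda, 4fea, 65d9, 73b4, bb3c, bfa8, c87c, d07c, d60e, d911, e576}.
Common ancestors: {2d68, 4eda, 65d9, c87c, d07c, d60e, d911, e576}.
Among these, 2d68 is not an ancestor of any other common ancestor — it is the merge base.

2d68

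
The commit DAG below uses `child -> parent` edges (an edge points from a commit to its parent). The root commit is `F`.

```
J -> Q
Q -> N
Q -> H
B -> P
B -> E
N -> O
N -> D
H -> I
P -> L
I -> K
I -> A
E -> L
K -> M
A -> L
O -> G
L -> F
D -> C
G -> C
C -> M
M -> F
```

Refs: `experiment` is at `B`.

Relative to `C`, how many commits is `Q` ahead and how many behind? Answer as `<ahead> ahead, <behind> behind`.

Reachable from Q: {A, C, D, F, G, H, I, K, L, M, N, O, Q}.
Reachable from C: {C, F, M}.
Only in Q's history (ahead): {A, D, G, H, I, K, L, N, O, Q} — 10.
Only in C's history (behind): {} — 0.

10 ahead, 0 behind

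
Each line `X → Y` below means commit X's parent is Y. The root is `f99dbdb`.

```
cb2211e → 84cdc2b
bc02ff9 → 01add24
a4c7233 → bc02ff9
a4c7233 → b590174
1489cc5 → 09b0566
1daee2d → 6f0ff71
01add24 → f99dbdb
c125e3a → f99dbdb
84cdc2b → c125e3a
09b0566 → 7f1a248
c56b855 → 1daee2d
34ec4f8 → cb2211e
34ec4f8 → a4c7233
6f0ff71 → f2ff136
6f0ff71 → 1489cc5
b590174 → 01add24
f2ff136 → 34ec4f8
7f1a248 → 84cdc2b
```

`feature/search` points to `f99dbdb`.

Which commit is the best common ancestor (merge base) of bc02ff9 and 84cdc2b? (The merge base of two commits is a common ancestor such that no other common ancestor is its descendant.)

f99dbdb

Ancestors of bc02ff9: {01add24, bc02ff9, f99dbdb}.
Ancestors of 84cdc2b: {84cdc2b, c125e3a, f99dbdb}.
Common ancestors: {f99dbdb}.
The only common ancestor is f99dbdb, so it is the merge base.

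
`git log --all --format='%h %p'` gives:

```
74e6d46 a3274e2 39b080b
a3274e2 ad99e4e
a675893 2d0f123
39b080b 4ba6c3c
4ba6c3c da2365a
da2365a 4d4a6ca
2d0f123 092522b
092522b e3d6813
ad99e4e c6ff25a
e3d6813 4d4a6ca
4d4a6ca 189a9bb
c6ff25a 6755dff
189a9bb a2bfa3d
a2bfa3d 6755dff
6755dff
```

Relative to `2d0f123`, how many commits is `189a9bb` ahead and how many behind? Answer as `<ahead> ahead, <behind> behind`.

0 ahead, 4 behind

Reachable from 189a9bb: {189a9bb, 6755dff, a2bfa3d}.
Reachable from 2d0f123: {092522b, 189a9bb, 2d0f123, 4d4a6ca, 6755dff, a2bfa3d, e3d6813}.
Only in 189a9bb's history (ahead): {} — 0.
Only in 2d0f123's history (behind): {092522b, 2d0f123, 4d4a6ca, e3d6813} — 4.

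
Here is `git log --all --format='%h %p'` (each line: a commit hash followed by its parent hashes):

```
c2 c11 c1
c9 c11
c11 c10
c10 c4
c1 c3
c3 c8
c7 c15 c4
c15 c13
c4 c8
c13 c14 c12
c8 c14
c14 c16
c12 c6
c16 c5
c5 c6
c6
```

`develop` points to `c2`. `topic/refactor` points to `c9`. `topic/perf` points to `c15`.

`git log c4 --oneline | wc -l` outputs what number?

6

Walking parent pointers from c4: reachable set = {c14, c16, c4, c5, c6, c8}.
That is 6 commits.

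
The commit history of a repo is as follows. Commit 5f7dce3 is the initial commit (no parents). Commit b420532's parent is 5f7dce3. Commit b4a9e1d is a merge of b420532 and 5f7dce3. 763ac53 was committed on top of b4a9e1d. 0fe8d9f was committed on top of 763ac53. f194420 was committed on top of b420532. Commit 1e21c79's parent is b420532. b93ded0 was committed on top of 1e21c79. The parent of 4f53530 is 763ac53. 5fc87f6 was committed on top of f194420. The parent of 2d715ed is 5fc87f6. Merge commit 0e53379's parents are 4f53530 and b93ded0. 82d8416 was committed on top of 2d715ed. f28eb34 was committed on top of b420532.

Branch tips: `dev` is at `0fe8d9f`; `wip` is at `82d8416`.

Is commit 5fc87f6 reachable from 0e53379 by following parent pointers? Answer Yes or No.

No

Ancestors of 0e53379: {0e53379, 1e21c79, 4f53530, 5f7dce3, 763ac53, b420532, b4a9e1d, b93ded0}.
5fc87f6 is not in that set, so it is not an ancestor of 0e53379.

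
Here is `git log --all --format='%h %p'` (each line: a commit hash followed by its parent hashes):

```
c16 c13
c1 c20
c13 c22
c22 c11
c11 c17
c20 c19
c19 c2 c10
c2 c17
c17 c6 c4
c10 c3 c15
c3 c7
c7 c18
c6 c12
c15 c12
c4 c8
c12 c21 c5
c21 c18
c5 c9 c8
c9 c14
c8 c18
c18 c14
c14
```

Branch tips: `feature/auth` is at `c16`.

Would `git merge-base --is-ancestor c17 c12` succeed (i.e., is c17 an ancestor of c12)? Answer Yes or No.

Ancestors of c12: {c12, c14, c18, c21, c5, c8, c9}.
c17 is not in that set, so it is not an ancestor of c12.

No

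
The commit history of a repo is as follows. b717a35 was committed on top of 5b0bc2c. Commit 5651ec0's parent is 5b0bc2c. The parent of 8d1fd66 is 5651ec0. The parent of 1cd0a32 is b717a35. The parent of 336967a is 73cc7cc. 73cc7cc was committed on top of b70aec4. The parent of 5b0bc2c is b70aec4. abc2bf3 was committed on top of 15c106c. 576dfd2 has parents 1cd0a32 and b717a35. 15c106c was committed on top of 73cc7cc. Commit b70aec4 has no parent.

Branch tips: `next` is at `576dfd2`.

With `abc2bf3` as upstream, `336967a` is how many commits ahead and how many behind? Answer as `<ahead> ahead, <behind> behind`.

1 ahead, 2 behind

Reachable from 336967a: {336967a, 73cc7cc, b70aec4}.
Reachable from abc2bf3: {15c106c, 73cc7cc, abc2bf3, b70aec4}.
Only in 336967a's history (ahead): {336967a} — 1.
Only in abc2bf3's history (behind): {15c106c, abc2bf3} — 2.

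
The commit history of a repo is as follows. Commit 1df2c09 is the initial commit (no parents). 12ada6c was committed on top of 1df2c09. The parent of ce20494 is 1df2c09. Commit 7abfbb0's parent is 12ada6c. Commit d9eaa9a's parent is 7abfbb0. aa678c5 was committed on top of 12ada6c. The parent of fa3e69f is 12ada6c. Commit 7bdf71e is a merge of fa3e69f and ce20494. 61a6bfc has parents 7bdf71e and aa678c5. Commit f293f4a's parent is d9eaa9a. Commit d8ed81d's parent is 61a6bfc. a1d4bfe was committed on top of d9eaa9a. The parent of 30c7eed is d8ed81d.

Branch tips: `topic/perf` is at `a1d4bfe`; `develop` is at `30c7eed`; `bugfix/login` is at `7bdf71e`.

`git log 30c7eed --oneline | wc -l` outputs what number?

9

Walking parent pointers from 30c7eed: reachable set = {12ada6c, 1df2c09, 30c7eed, 61a6bfc, 7bdf71e, aa678c5, ce20494, d8ed81d, fa3e69f}.
That is 9 commits.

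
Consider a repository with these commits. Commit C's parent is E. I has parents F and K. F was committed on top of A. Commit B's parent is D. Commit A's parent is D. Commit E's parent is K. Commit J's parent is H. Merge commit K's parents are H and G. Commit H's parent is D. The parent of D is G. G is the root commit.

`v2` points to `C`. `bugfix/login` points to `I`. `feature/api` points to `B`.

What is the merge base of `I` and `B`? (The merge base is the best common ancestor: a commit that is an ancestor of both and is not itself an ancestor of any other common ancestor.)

Ancestors of I: {A, D, F, G, H, I, K}.
Ancestors of B: {B, D, G}.
Common ancestors: {D, G}.
Among these, D is not an ancestor of any other common ancestor — it is the merge base.

D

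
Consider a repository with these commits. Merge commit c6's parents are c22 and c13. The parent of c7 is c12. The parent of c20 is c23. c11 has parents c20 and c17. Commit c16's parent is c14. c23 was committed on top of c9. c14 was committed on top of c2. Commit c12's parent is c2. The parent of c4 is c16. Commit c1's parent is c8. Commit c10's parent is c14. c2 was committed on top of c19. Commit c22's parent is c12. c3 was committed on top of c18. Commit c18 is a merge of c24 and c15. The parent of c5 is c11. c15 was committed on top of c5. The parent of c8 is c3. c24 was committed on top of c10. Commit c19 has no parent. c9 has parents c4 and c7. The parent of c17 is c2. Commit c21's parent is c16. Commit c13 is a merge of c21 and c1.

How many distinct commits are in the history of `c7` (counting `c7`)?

Walking parent pointers from c7: reachable set = {c12, c19, c2, c7}.
That is 4 commits.

4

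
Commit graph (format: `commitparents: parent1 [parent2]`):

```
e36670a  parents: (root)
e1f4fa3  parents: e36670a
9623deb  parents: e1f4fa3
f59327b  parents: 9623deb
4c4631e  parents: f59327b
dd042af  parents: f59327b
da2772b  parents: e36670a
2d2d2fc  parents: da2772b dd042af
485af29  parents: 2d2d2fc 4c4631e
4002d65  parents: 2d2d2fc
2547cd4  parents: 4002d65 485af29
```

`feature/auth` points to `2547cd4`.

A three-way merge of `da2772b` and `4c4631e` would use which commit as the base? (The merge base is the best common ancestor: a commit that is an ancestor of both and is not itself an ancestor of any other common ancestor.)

e36670a

Ancestors of da2772b: {da2772b, e36670a}.
Ancestors of 4c4631e: {4c4631e, 9623deb, e1f4fa3, e36670a, f59327b}.
Common ancestors: {e36670a}.
The only common ancestor is e36670a, so it is the merge base.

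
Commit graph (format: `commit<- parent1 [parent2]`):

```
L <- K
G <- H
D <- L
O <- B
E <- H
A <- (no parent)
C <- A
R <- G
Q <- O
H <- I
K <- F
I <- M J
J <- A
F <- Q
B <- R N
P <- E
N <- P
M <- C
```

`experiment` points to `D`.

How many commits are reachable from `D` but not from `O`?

5

Reachable from D: {A, B, C, D, E, F, G, H, I, J, K, L, M, N, O, P, Q, R}.
Reachable from O: {A, B, C, E, G, H, I, J, M, N, O, P, R}.
In D's history but not O's: {D, F, K, L, Q} — 5 commits.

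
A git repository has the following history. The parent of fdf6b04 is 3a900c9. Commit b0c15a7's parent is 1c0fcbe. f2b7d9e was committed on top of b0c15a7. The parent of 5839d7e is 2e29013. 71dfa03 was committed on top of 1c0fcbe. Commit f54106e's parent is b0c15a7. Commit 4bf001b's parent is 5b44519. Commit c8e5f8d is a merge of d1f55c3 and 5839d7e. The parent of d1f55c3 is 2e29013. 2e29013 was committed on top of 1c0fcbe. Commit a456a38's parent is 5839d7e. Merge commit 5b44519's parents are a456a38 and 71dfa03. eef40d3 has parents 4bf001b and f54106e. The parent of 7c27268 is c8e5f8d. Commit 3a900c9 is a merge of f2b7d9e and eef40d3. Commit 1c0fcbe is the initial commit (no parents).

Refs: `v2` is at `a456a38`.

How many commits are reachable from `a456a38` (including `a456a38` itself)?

Walking parent pointers from a456a38: reachable set = {1c0fcbe, 2e29013, 5839d7e, a456a38}.
That is 4 commits.

4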